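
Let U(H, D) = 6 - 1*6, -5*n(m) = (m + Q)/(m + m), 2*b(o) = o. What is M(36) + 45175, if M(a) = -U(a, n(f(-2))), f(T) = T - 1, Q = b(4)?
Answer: 45175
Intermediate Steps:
b(o) = o/2
Q = 2 (Q = (½)*4 = 2)
f(T) = -1 + T
n(m) = -(2 + m)/(10*m) (n(m) = -(m + 2)/(5*(m + m)) = -(2 + m)/(5*(2*m)) = -(2 + m)*1/(2*m)/5 = -(2 + m)/(10*m))
U(H, D) = 0 (U(H, D) = 6 - 6 = 0)
M(a) = 0 (M(a) = -1*0 = 0)
M(36) + 45175 = 0 + 45175 = 45175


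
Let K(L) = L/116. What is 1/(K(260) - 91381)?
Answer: -29/2649984 ≈ -1.0943e-5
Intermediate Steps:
K(L) = L/116 (K(L) = L*(1/116) = L/116)
1/(K(260) - 91381) = 1/((1/116)*260 - 91381) = 1/(65/29 - 91381) = 1/(-2649984/29) = -29/2649984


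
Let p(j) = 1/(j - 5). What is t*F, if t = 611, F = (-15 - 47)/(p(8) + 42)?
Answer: -113646/127 ≈ -894.85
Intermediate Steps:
p(j) = 1/(-5 + j)
F = -186/127 (F = (-15 - 47)/(1/(-5 + 8) + 42) = -62/(1/3 + 42) = -62/(⅓ + 42) = -62/127/3 = -62*3/127 = -186/127 ≈ -1.4646)
t*F = 611*(-186/127) = -113646/127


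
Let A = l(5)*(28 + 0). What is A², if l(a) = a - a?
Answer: 0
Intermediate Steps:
l(a) = 0
A = 0 (A = 0*(28 + 0) = 0*28 = 0)
A² = 0² = 0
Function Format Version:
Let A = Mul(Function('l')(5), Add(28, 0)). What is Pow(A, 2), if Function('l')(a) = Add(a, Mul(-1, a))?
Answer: 0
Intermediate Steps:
Function('l')(a) = 0
A = 0 (A = Mul(0, Add(28, 0)) = Mul(0, 28) = 0)
Pow(A, 2) = Pow(0, 2) = 0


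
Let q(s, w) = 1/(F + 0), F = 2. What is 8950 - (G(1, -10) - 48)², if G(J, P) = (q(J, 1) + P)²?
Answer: 114639/16 ≈ 7164.9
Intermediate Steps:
q(s, w) = ½ (q(s, w) = 1/(2 + 0) = 1/2 = ½)
G(J, P) = (½ + P)²
8950 - (G(1, -10) - 48)² = 8950 - ((1 + 2*(-10))²/4 - 48)² = 8950 - ((1 - 20)²/4 - 48)² = 8950 - ((¼)*(-19)² - 48)² = 8950 - ((¼)*361 - 48)² = 8950 - (361/4 - 48)² = 8950 - (169/4)² = 8950 - 1*28561/16 = 8950 - 28561/16 = 114639/16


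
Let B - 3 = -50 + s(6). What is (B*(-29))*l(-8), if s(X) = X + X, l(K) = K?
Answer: -8120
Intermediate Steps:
s(X) = 2*X
B = -35 (B = 3 + (-50 + 2*6) = 3 + (-50 + 12) = 3 - 38 = -35)
(B*(-29))*l(-8) = -35*(-29)*(-8) = 1015*(-8) = -8120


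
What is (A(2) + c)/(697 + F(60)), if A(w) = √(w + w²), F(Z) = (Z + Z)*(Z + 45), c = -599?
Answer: -599/13297 + √6/13297 ≈ -0.044864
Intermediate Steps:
F(Z) = 2*Z*(45 + Z) (F(Z) = (2*Z)*(45 + Z) = 2*Z*(45 + Z))
(A(2) + c)/(697 + F(60)) = (√(2*(1 + 2)) - 599)/(697 + 2*60*(45 + 60)) = (√(2*3) - 599)/(697 + 2*60*105) = (√6 - 599)/(697 + 12600) = (-599 + √6)/13297 = (-599 + √6)*(1/13297) = -599/13297 + √6/13297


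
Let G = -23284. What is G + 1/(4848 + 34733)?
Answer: -921604003/39581 ≈ -23284.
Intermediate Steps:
G + 1/(4848 + 34733) = -23284 + 1/(4848 + 34733) = -23284 + 1/39581 = -921604003/39581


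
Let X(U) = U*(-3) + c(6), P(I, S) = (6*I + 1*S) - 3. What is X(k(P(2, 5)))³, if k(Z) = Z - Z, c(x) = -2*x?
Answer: -1728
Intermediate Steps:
P(I, S) = -3 + S + 6*I (P(I, S) = (6*I + S) - 3 = (S + 6*I) - 3 = -3 + S + 6*I)
k(Z) = 0
X(U) = -12 - 3*U (X(U) = U*(-3) - 2*6 = -3*U - 12 = -12 - 3*U)
X(k(P(2, 5)))³ = (-12 - 3*0)³ = (-12 + 0)³ = (-12)³ = -1728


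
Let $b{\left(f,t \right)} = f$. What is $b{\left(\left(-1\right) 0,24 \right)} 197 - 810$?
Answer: $-810$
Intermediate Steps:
$b{\left(\left(-1\right) 0,24 \right)} 197 - 810 = \left(-1\right) 0 \cdot 197 - 810 = 0 \cdot 197 - 810 = 0 - 810 = -810$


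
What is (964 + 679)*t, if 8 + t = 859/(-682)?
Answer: -334695/22 ≈ -15213.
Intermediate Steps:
t = -6315/682 (t = -8 + 859/(-682) = -8 + 859*(-1/682) = -8 - 859/682 = -6315/682 ≈ -9.2595)
(964 + 679)*t = (964 + 679)*(-6315/682) = 1643*(-6315/682) = -334695/22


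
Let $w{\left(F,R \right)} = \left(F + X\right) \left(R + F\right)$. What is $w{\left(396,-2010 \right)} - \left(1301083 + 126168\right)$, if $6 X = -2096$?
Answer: $-1502571$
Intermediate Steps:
$X = - \frac{1048}{3}$ ($X = \frac{1}{6} \left(-2096\right) = - \frac{1048}{3} \approx -349.33$)
$w{\left(F,R \right)} = \left(- \frac{1048}{3} + F\right) \left(F + R\right)$ ($w{\left(F,R \right)} = \left(F - \frac{1048}{3}\right) \left(R + F\right) = \left(- \frac{1048}{3} + F\right) \left(F + R\right)$)
$w{\left(396,-2010 \right)} - \left(1301083 + 126168\right) = \left(396^{2} - 138336 - -702160 + 396 \left(-2010\right)\right) - \left(1301083 + 126168\right) = \left(156816 - 138336 + 702160 - 795960\right) - 1427251 = -75320 - 1427251 = -1502571$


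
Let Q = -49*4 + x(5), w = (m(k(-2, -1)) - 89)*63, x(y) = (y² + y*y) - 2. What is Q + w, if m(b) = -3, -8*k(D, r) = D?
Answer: -5944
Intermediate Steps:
k(D, r) = -D/8
x(y) = -2 + 2*y² (x(y) = (y² + y²) - 2 = 2*y² - 2 = -2 + 2*y²)
w = -5796 (w = (-3 - 89)*63 = -92*63 = -5796)
Q = -148 (Q = -49*4 + (-2 + 2*5²) = -196 + (-2 + 2*25) = -196 + (-2 + 50) = -196 + 48 = -148)
Q + w = -148 - 5796 = -5944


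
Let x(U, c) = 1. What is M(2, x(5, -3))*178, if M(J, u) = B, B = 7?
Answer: 1246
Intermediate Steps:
M(J, u) = 7
M(2, x(5, -3))*178 = 7*178 = 1246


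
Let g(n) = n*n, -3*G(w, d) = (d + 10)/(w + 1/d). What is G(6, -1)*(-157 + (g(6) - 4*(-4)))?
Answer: 63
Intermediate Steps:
G(w, d) = -(10 + d)/(3*(w + 1/d)) (G(w, d) = -(d + 10)/(3*(w + 1/d)) = -(10 + d)/(3*(w + 1/d)))
g(n) = n²
G(6, -1)*(-157 + (g(6) - 4*(-4))) = (-1*(-1)*(10 - 1)/(3 + 3*(-1)*6))*(-157 + (6² - 4*(-4))) = (-1*(-1)*9/(3 - 18))*(-157 + (36 + 16)) = (-1*(-1)*9/(-15))*(-157 + 52) = -1*(-1)*(-1/15)*9*(-105) = -⅗*(-105) = 63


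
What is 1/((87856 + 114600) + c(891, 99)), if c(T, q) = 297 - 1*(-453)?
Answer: 1/203206 ≈ 4.9211e-6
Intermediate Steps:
c(T, q) = 750 (c(T, q) = 297 + 453 = 750)
1/((87856 + 114600) + c(891, 99)) = 1/((87856 + 114600) + 750) = 1/(202456 + 750) = 1/203206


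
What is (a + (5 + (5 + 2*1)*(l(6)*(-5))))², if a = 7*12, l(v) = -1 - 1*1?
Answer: 25281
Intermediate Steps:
l(v) = -2 (l(v) = -1 - 1 = -2)
a = 84
(a + (5 + (5 + 2*1)*(l(6)*(-5))))² = (84 + (5 + (5 + 2*1)*(-2*(-5))))² = (84 + (5 + (5 + 2)*10))² = (84 + (5 + 7*10))² = (84 + (5 + 70))² = (84 + 75)² = 159² = 25281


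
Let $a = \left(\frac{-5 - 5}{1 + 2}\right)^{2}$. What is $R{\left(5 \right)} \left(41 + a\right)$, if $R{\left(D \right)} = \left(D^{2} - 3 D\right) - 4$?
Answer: $\frac{938}{3} \approx 312.67$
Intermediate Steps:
$R{\left(D \right)} = -4 + D^{2} - 3 D$
$a = \frac{100}{9}$ ($a = \left(- \frac{10}{3}\right)^{2} = \frac{100}{9} \approx 11.111$)
$R{\left(5 \right)} \left(41 + a\right) = \left(-4 + 5^{2} - 15\right) \left(41 + \frac{100}{9}\right) = \left(-4 + 25 - 15\right) \frac{469}{9} = 6 \cdot \frac{469}{9} = \frac{938}{3}$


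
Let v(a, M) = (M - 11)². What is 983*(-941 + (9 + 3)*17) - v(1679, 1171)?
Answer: -2070071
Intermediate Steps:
v(a, M) = (-11 + M)²
983*(-941 + (9 + 3)*17) - v(1679, 1171) = 983*(-941 + (9 + 3)*17) - (-11 + 1171)² = 983*(-941 + 12*17) - 1*1160² = 983*(-941 + 204) - 1*1345600 = 983*(-737) - 1345600 = -724471 - 1345600 = -2070071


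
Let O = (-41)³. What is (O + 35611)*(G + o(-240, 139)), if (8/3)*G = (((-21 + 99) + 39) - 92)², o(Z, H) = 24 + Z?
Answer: -2448285/4 ≈ -6.1207e+5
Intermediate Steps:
O = -68921
G = 1875/8 (G = 3*(((-21 + 99) + 39) - 92)²/8 = 3*((78 + 39) - 92)²/8 = 3*(117 - 92)²/8 = (3/8)*25² = (3/8)*625 = 1875/8 ≈ 234.38)
(O + 35611)*(G + o(-240, 139)) = (-68921 + 35611)*(1875/8 + (24 - 240)) = -33310*(1875/8 - 216) = -33310*147/8 = -2448285/4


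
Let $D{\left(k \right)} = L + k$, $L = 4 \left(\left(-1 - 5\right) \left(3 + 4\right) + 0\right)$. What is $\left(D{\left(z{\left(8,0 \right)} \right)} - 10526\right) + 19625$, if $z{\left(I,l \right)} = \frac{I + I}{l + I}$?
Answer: $8933$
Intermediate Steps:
$L = -168$ ($L = 4 \left(\left(-6\right) 7 + 0\right) = 4 \left(-42 + 0\right) = 4 \left(-42\right) = -168$)
$z{\left(I,l \right)} = \frac{2 I}{I + l}$
$D{\left(k \right)} = -168 + k$
$\left(D{\left(z{\left(8,0 \right)} \right)} - 10526\right) + 19625 = \left(\left(-168 + 2 \cdot 8 \frac{1}{8 + 0}\right) - 10526\right) + 19625 = \left(\left(-168 + 2 \cdot 8 \cdot \frac{1}{8}\right) - 10526\right) + 19625 = \left(\left(-168 + 2\right) - 10526\right) + 19625 = \left(-166 - 10526\right) + 19625 = -10692 + 19625 = 8933$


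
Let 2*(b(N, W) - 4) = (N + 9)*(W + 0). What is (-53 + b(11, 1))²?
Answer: 1521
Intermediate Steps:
b(N, W) = 4 + W*(9 + N)/2 (b(N, W) = 4 + ((N + 9)*(W + 0))/2 = 4 + ((9 + N)*W)/2 = 4 + (W*(9 + N))/2 = 4 + W*(9 + N)/2)
(-53 + b(11, 1))² = (-53 + (4 + (9/2)*1 + (½)*11*1))² = (-53 + (4 + 9/2 + 11/2))² = (-53 + 14)² = (-39)² = 1521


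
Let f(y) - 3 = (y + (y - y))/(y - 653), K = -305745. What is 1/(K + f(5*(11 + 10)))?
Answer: -548/167546721 ≈ -3.2707e-6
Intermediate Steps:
f(y) = 3 + y/(-653 + y) (f(y) = 3 + (y + (y - y))/(y - 653) = 3 + (y + 0)/(-653 + y) = 3 + y/(-653 + y))
1/(K + f(5*(11 + 10))) = 1/(-305745 + (-1959 + 4*(5*(11 + 10)))/(-653 + 5*(11 + 10))) = 1/(-305745 + (-1959 + 4*(5*21))/(-653 + 5*21)) = 1/(-305745 + (-1959 + 4*105)/(-653 + 105)) = 1/(-305745 + (-1959 + 420)/(-548)) = 1/(-305745 - 1/548*(-1539)) = 1/(-305745 + 1539/548) = 1/(-167546721/548) = -548/167546721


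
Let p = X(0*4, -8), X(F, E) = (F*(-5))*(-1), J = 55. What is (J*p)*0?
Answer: 0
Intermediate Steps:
X(F, E) = 5*F (X(F, E) = -5*F*(-1) = 5*F)
p = 0 (p = 5*(0*4) = 5*0 = 0)
(J*p)*0 = (55*0)*0 = 0*0 = 0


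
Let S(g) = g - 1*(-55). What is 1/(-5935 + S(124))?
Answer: -1/5756 ≈ -0.00017373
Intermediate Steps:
S(g) = 55 + g (S(g) = g + 55 = 55 + g)
1/(-5935 + S(124)) = 1/(-5935 + (55 + 124)) = 1/(-5935 + 179) = 1/(-5756) = -1/5756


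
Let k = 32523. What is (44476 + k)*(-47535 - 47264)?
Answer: -7299428201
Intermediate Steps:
(44476 + k)*(-47535 - 47264) = (44476 + 32523)*(-47535 - 47264) = 76999*(-94799) = -7299428201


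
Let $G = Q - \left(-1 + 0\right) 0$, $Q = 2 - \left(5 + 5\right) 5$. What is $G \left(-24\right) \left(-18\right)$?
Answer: $-20736$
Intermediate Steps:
$Q = -48$ ($Q = 2 - 10 \cdot 5 = 2 - 50 = -48$)
$G = -48$ ($G = -48 - \left(-1 + 0\right) 0 = -48 - \left(-1\right) 0 = -48 - 0 = -48 + 0 = -48$)
$G \left(-24\right) \left(-18\right) = \left(-48\right) \left(-24\right) \left(-18\right) = 1152 \left(-18\right) = -20736$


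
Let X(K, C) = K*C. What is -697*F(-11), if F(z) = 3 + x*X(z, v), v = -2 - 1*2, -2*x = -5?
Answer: -78761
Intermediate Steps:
x = 5/2 (x = -½*(-5) = 5/2 ≈ 2.5000)
v = -4 (v = -2 - 2 = -4)
X(K, C) = C*K
F(z) = 3 - 10*z (F(z) = 3 + 5*(-4*z)/2 = 3 - 10*z)
-697*F(-11) = -697*(3 - 10*(-11)) = -697*(3 + 110) = -697*113 = -78761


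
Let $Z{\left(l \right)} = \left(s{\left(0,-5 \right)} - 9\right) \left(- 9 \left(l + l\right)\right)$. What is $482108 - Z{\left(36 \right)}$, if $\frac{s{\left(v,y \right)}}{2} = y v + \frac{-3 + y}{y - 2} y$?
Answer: $\frac{3282092}{7} \approx 4.6887 \cdot 10^{5}$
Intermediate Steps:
$s{\left(v,y \right)} = 2 v y + \frac{2 y \left(-3 + y\right)}{-2 + y}$ ($s{\left(v,y \right)} = 2 \left(y v + \frac{-3 + y}{y - 2} y\right) = 2 \left(v y + \frac{-3 + y}{-2 + y} y\right) = 2 \left(v y + \frac{y \left(-3 + y\right)}{-2 + y}\right) = 2 v y + \frac{2 y \left(-3 + y\right)}{-2 + y}$)
$Z{\left(l \right)} = \frac{2574 l}{7}$ ($Z{\left(l \right)} = \left(2 \left(-5\right) \frac{1}{-2 - 5} \left(-3 - 5 - 0 + 0 \left(-5\right)\right) - 9\right) \left(- 9 \left(l + l\right)\right) = \left(2 \left(-5\right) \frac{1}{-7} \left(-3 - 5 + 0 + 0\right) - 9\right) \left(- 9 \cdot 2 l\right) = \left(2 \left(-5\right) \left(- \frac{1}{7}\right) \left(-8\right) - 9\right) \left(- 18 l\right) = \left(- \frac{80}{7} - 9\right) \left(- 18 l\right) = - \frac{143 \left(- 18 l\right)}{7} = \frac{2574 l}{7}$)
$482108 - Z{\left(36 \right)} = 482108 - \frac{2574}{7} \cdot 36 = 482108 - \frac{92664}{7} = \frac{3282092}{7}$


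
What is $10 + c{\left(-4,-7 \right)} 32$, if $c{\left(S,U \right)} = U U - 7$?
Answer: $1354$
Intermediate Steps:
$c{\left(S,U \right)} = -7 + U^{2}$ ($c{\left(S,U \right)} = U^{2} - 7 = -7 + U^{2}$)
$10 + c{\left(-4,-7 \right)} 32 = 10 + \left(-7 + \left(-7\right)^{2}\right) 32 = 10 + \left(-7 + 49\right) 32 = 10 + 42 \cdot 32 = 10 + 1344 = 1354$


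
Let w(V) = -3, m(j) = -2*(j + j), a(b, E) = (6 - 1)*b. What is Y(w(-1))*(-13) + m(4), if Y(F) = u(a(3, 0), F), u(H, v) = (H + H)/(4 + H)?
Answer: -694/19 ≈ -36.526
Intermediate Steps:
a(b, E) = 5*b
m(j) = -4*j
u(H, v) = 2*H/(4 + H) (u(H, v) = (2*H)/(4 + H) = 2*H/(4 + H))
Y(F) = 30/19 (Y(F) = 2*(5*3)/(4 + 5*3) = 2*15/(4 + 15) = 2*15/19 = 2*15*(1/19) = 30/19)
Y(w(-1))*(-13) + m(4) = (30/19)*(-13) - 4*4 = -390/19 - 16 = -694/19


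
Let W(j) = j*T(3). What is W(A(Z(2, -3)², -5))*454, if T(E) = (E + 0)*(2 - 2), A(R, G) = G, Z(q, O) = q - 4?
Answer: 0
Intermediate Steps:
Z(q, O) = -4 + q
T(E) = 0 (T(E) = E*0 = 0)
W(j) = 0 (W(j) = j*0 = 0)
W(A(Z(2, -3)², -5))*454 = 0*454 = 0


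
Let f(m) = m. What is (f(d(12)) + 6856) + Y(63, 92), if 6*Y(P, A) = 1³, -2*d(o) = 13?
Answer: 20549/3 ≈ 6849.7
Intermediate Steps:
d(o) = -13/2 (d(o) = -½*13 = -13/2)
Y(P, A) = ⅙ (Y(P, A) = (⅙)*1³ = (⅙)*1 = ⅙)
(f(d(12)) + 6856) + Y(63, 92) = (-13/2 + 6856) + ⅙ = 13699/2 + ⅙ = 20549/3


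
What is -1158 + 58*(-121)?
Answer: -8176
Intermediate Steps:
-1158 + 58*(-121) = -1158 - 7018 = -8176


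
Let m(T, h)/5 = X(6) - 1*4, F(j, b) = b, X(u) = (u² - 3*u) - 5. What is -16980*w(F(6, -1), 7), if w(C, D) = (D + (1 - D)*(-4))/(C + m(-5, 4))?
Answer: -131595/11 ≈ -11963.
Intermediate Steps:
X(u) = -5 + u² - 3*u
m(T, h) = 45 (m(T, h) = 5*((-5 + 6² - 3*6) - 1*4) = 5*((-5 + 36 - 18) - 4) = 5*(13 - 4) = 5*9 = 45)
w(C, D) = (-4 + 5*D)/(45 + C) (w(C, D) = (D + (1 - D)*(-4))/(C + 45) = (D + (-4 + 4*D))/(45 + C) = (-4 + 5*D)/(45 + C))
-16980*w(F(6, -1), 7) = -16980*(-4 + 5*7)/(45 - 1) = -16980*(-4 + 35)/44 = -4245*31/11 = -16980*31/44 = -131595/11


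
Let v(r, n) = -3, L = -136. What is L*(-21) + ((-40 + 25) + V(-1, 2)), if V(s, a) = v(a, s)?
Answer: 2838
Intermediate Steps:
V(s, a) = -3
L*(-21) + ((-40 + 25) + V(-1, 2)) = -136*(-21) + ((-40 + 25) - 3) = 2856 + (-15 - 3) = 2856 - 18 = 2838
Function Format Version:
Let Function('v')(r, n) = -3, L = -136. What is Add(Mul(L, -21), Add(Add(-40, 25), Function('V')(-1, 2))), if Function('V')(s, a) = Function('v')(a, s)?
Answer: 2838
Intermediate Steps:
Function('V')(s, a) = -3
Add(Mul(L, -21), Add(Add(-40, 25), Function('V')(-1, 2))) = Add(Mul(-136, -21), Add(Add(-40, 25), -3)) = Add(2856, Add(-15, -3)) = Add(2856, -18) = 2838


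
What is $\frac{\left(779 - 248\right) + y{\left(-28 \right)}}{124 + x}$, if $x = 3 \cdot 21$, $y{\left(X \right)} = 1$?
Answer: $\frac{532}{187} \approx 2.8449$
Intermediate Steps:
$x = 63$
$\frac{\left(779 - 248\right) + y{\left(-28 \right)}}{124 + x} = \frac{\left(779 - 248\right) + 1}{124 + 63} = \frac{\left(779 - 248\right) + 1}{187} = \left(531 + 1\right) \frac{1}{187} = 532 \cdot \frac{1}{187} = \frac{532}{187}$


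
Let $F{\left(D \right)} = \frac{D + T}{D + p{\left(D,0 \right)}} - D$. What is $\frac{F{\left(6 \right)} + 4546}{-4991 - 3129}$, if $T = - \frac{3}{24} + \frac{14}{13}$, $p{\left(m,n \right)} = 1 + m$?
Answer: $- \frac{6138803}{10978240} \approx -0.55918$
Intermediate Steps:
$T = \frac{99}{104}$ ($T = \left(-3\right) \frac{1}{24} + 14 \cdot \frac{1}{13} = - \frac{1}{8} + \frac{14}{13} = \frac{99}{104} \approx 0.95192$)
$F{\left(D \right)} = - D + \frac{\frac{99}{104} + D}{1 + 2 D}$ ($F{\left(D \right)} = \frac{D + \frac{99}{104}}{D + \left(1 + D\right)} - D = \frac{\frac{99}{104} + D}{1 + 2 D} - D = - D + \frac{\frac{99}{104} + D}{1 + 2 D}$)
$\frac{F{\left(6 \right)} + 4546}{-4991 - 3129} = \frac{\frac{99 - 208 \cdot 6^{2}}{104 \left(1 + 2 \cdot 6\right)} + 4546}{-4991 - 3129} = \frac{\frac{99 - 7488}{104 \left(1 + 12\right)} + 4546}{-8120} = \left(\frac{99 - 7488}{104 \cdot 13} + 4546\right) \left(- \frac{1}{8120}\right) = \left(\frac{1}{104} \cdot \frac{1}{13} \left(-7389\right) + 4546\right) \left(- \frac{1}{8120}\right) = \left(- \frac{7389}{1352} + 4546\right) \left(- \frac{1}{8120}\right) = \frac{6138803}{1352} \left(- \frac{1}{8120}\right) = - \frac{6138803}{10978240}$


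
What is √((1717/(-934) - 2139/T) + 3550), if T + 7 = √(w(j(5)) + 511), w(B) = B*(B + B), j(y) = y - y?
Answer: √(-23532790338 + 3095260122*√511)/(934*√(-7 + √511)) ≈ 58.405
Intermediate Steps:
j(y) = 0
w(B) = 2*B² (w(B) = B*(2*B) = 2*B²)
T = -7 + √511 (T = -7 + √(2*0² + 511) = -7 + √(2*0 + 511) = -7 + √(0 + 511) = -7 + √511 ≈ 15.605)
√((1717/(-934) - 2139/T) + 3550) = √((1717/(-934) - 2139/(-7 + √511)) + 3550) = √((1717*(-1/934) - 2139/(-7 + √511)) + 3550) = √((-1717/934 - 2139/(-7 + √511)) + 3550) = √(3313983/934 - 2139/(-7 + √511))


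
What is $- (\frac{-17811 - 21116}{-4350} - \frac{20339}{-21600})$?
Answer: $- \frac{6195319}{626400} \approx -9.8904$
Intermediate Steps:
$- (\frac{-17811 - 21116}{-4350} - \frac{20339}{-21600}) = - (\left(-38927\right) \left(- \frac{1}{4350}\right) - - \frac{20339}{21600}) = - (\frac{38927}{4350} + \frac{20339}{21600}) = \left(-1\right) \frac{6195319}{626400} = - \frac{6195319}{626400}$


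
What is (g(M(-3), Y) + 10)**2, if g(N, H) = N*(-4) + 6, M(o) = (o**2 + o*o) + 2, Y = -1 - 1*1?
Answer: 4096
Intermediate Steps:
Y = -2 (Y = -1 - 1 = -2)
M(o) = 2 + 2*o**2 (M(o) = (o**2 + o**2) + 2 = 2*o**2 + 2 = 2 + 2*o**2)
g(N, H) = 6 - 4*N (g(N, H) = -4*N + 6 = 6 - 4*N)
(g(M(-3), Y) + 10)**2 = ((6 - 4*(2 + 2*(-3)**2)) + 10)**2 = ((6 - 4*(2 + 2*9)) + 10)**2 = ((6 - 4*(2 + 18)) + 10)**2 = ((6 - 4*20) + 10)**2 = ((6 - 80) + 10)**2 = (-74 + 10)**2 = (-64)**2 = 4096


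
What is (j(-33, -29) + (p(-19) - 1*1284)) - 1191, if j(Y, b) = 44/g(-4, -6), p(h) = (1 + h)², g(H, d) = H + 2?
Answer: -2173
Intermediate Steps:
g(H, d) = 2 + H
j(Y, b) = -22 (j(Y, b) = 44/(2 - 4) = 44/(-2) = 44*(-½) = -22)
(j(-33, -29) + (p(-19) - 1*1284)) - 1191 = (-22 + ((1 - 19)² - 1*1284)) - 1191 = (-22 + ((-18)² - 1284)) - 1191 = (-22 + (324 - 1284)) - 1191 = (-22 - 960) - 1191 = -982 - 1191 = -2173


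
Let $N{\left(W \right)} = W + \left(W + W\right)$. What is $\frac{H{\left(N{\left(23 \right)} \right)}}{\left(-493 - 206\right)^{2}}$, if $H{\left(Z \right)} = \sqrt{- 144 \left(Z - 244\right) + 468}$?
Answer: $\frac{2 \sqrt{713}}{162867} \approx 0.0003279$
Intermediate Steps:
$N{\left(W \right)} = 3 W$ ($N{\left(W \right)} = W + 2 W = 3 W$)
$H{\left(Z \right)} = \sqrt{35604 - 144 Z}$ ($H{\left(Z \right)} = \sqrt{- 144 \left(-244 + Z\right) + 468} = \sqrt{\left(35136 - 144 Z\right) + 468} = \sqrt{35604 - 144 Z}$)
$\frac{H{\left(N{\left(23 \right)} \right)}}{\left(-493 - 206\right)^{2}} = \frac{6 \sqrt{989 - 4 \cdot 3 \cdot 23}}{\left(-493 - 206\right)^{2}} = \frac{6 \sqrt{989 - 276}}{\left(-699\right)^{2}} = \frac{6 \sqrt{989 - 276}}{488601} = 6 \sqrt{713} \cdot \frac{1}{488601} = \frac{2 \sqrt{713}}{162867}$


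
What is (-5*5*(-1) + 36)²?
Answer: 3721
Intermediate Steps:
(-5*5*(-1) + 36)² = (-25*(-1) + 36)² = (25 + 36)² = 61² = 3721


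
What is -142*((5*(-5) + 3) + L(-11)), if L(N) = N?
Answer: 4686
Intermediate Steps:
-142*((5*(-5) + 3) + L(-11)) = -142*((5*(-5) + 3) - 11) = -142*((-25 + 3) - 11) = -142*(-22 - 11) = -142*(-33) = 4686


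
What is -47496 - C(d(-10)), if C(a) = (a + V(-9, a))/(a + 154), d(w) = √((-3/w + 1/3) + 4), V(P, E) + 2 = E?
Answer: -33785842618/711341 - 310*√4170/711341 ≈ -47496.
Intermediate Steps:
V(P, E) = -2 + E
d(w) = √(13/3 - 3/w) (d(w) = √((-3/w + 1*(⅓)) + 4) = √((-3/w + ⅓) + 4) = √((⅓ - 3/w) + 4) = √(13/3 - 3/w))
C(a) = (-2 + 2*a)/(154 + a) (C(a) = (a + (-2 + a))/(a + 154) = (-2 + 2*a)/(154 + a))
-47496 - C(d(-10)) = -47496 - 2*(-1 + √(39 - 27/(-10))/3)/(154 + √(39 - 27/(-10))/3) = -47496 - 2*(-1 + √(39 - 27*(-⅒))/3)/(154 + √(39 - 27*(-⅒))/3) = -47496 - 2*(-1 + √(39 + 27/10)/3)/(154 + √(39 + 27/10)/3) = -47496 - 2*(-1 + √(417/10)/3)/(154 + √(417/10)/3) = -47496 - 2*(-1 + (√4170/10)/3)/(154 + (√4170/10)/3) = -47496 - 2*(-1 + √4170/30)/(154 + √4170/30)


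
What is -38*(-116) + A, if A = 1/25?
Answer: 110201/25 ≈ 4408.0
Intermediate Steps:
A = 1/25 ≈ 0.040000
-38*(-116) + A = -38*(-116) + 1/25 = 4408 + 1/25 = 110201/25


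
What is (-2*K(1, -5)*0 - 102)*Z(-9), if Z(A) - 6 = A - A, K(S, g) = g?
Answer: -612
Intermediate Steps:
Z(A) = 6 (Z(A) = 6 + (A - A) = 6 + 0 = 6)
(-2*K(1, -5)*0 - 102)*Z(-9) = (-2*(-5)*0 - 102)*6 = (10*0 - 102)*6 = (0 - 102)*6 = -102*6 = -612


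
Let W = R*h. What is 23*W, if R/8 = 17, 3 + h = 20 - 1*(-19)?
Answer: 112608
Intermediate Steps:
h = 36 (h = -3 + (20 - 1*(-19)) = -3 + (20 + 19) = -3 + 39 = 36)
R = 136 (R = 8*17 = 136)
W = 4896 (W = 136*36 = 4896)
23*W = 23*4896 = 112608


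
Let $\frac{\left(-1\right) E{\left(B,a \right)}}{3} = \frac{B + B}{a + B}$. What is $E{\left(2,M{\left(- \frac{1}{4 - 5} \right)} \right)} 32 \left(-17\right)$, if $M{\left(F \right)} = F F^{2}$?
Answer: $2176$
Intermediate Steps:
$M{\left(F \right)} = F^{3}$
$E{\left(B,a \right)} = - \frac{6 B}{B + a}$ ($E{\left(B,a \right)} = - 3 \frac{B + B}{a + B} = - 3 \frac{2 B}{B + a} = - \frac{6 B}{B + a}$)
$E{\left(2,M{\left(- \frac{1}{4 - 5} \right)} \right)} 32 \left(-17\right) = \left(-6\right) 2 \frac{1}{2 + \left(- \frac{1}{4 - 5}\right)^{3}} \cdot 32 \left(-17\right) = \left(-6\right) 2 \frac{1}{2 + \left(- \frac{1}{-1}\right)^{3}} \cdot 32 \left(-17\right) = \left(-6\right) 2 \frac{1}{2 + \left(\left(-1\right) \left(-1\right)\right)^{3}} \cdot 32 \left(-17\right) = \left(-6\right) 2 \frac{1}{2 + 1^{3}} \cdot 32 \left(-17\right) = \left(-6\right) 2 \frac{1}{2 + 1} \cdot 32 \left(-17\right) = \left(-6\right) 2 \cdot \frac{1}{3} \cdot 32 \left(-17\right) = \left(-4\right) 32 \left(-17\right) = \left(-128\right) \left(-17\right) = 2176$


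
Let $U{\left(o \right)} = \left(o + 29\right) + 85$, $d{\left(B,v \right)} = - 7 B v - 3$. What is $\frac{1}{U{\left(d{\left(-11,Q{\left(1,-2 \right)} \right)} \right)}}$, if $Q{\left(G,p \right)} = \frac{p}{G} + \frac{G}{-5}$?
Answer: $- \frac{5}{292} \approx -0.017123$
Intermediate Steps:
$Q{\left(G,p \right)} = - \frac{G}{5} + \frac{p}{G}$ ($Q{\left(G,p \right)} = \frac{p}{G} + G \left(- \frac{1}{5}\right) = \frac{p}{G} - \frac{G}{5} = - \frac{G}{5} + \frac{p}{G}$)
$d{\left(B,v \right)} = -3 - 7 B v$ ($d{\left(B,v \right)} = - 7 B v - 3 = -3 - 7 B v$)
$U{\left(o \right)} = 114 + o$ ($U{\left(o \right)} = \left(29 + o\right) + 85 = 114 + o$)
$\frac{1}{U{\left(d{\left(-11,Q{\left(1,-2 \right)} \right)} \right)}} = \frac{1}{114 - \left(3 - 77 \left(\left(- \frac{1}{5}\right) 1 - \frac{2}{1}\right)\right)} = \frac{1}{114 - \left(3 - 77 \left(- \frac{1}{5} - 2\right)\right)} = \frac{1}{114 - \left(3 - - \frac{847}{5}\right)} = \frac{1}{114 - \frac{862}{5}} = \frac{1}{- \frac{292}{5}} = - \frac{5}{292}$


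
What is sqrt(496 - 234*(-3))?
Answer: sqrt(1198) ≈ 34.612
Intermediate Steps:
sqrt(496 - 234*(-3)) = sqrt(496 + 702) = sqrt(1198)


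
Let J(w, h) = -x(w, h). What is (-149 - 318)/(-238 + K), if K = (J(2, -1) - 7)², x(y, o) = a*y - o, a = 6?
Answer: -467/162 ≈ -2.8827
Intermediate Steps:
x(y, o) = -o + 6*y (x(y, o) = 6*y - o = -o + 6*y)
J(w, h) = h - 6*w (J(w, h) = -(-h + 6*w) = h - 6*w)
K = 400 (K = ((-1 - 6*2) - 7)² = ((-1 - 12) - 7)² = (-13 - 7)² = (-20)² = 400)
(-149 - 318)/(-238 + K) = (-149 - 318)/(-238 + 400) = -467/162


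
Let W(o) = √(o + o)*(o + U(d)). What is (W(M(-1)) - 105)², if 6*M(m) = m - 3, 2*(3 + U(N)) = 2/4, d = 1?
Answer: 1189019/108 + 1435*I*√3/3 ≈ 11009.0 + 828.5*I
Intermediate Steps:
U(N) = -11/4 (U(N) = -3 + (2/4)/2 = -3 + (2*(¼))/2 = -3 + (½)*(½) = -3 + ¼ = -11/4)
M(m) = -½ + m/6 (M(m) = (m - 3)/6 = (-3 + m)/6 = -½ + m/6)
W(o) = √2*√o*(-11/4 + o) (W(o) = √(o + o)*(o - 11/4) = √(2*o)*(-11/4 + o) = (√2*√o)*(-11/4 + o) = √2*√o*(-11/4 + o))
(W(M(-1)) - 105)² = (√2*√(-½ + (⅙)*(-1))*(-11/4 + (-½ + (⅙)*(-1))) - 105)² = (√2*√(-½ - ⅙)*(-11/4 + (-½ - ⅙)) - 105)² = (√2*√(-⅔)*(-11/4 - ⅔) - 105)² = (√2*(I*√6/3)*(-41/12) - 105)² = (-41*I*√3/18 - 105)² = (-105 - 41*I*√3/18)²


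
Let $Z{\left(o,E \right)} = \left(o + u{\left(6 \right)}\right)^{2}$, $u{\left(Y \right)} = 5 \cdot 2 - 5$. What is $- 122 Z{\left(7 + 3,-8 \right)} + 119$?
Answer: $-27331$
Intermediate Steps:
$u{\left(Y \right)} = 5$ ($u{\left(Y \right)} = 10 - 5 = 5$)
$Z{\left(o,E \right)} = \left(5 + o\right)^{2}$ ($Z{\left(o,E \right)} = \left(o + 5\right)^{2} = \left(5 + o\right)^{2}$)
$- 122 Z{\left(7 + 3,-8 \right)} + 119 = - 122 \left(5 + \left(7 + 3\right)\right)^{2} + 119 = - 122 \left(5 + 10\right)^{2} + 119 = - 122 \cdot 15^{2} + 119 = \left(-122\right) 225 + 119 = -27450 + 119 = -27331$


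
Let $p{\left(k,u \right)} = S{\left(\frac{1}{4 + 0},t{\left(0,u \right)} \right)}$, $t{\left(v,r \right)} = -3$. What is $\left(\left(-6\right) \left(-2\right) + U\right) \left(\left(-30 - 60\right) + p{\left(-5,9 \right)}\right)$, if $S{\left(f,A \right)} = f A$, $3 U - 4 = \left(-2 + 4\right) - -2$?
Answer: $-1331$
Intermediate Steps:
$U = \frac{8}{3}$ ($U = \frac{4}{3} + \frac{\left(-2 + 4\right) - -2}{3} = \frac{4}{3} + \frac{2 + 2}{3} = \frac{4}{3} + \frac{1}{3} \cdot 4 = \frac{4}{3} + \frac{4}{3} = \frac{8}{3} \approx 2.6667$)
$S{\left(f,A \right)} = A f$
$p{\left(k,u \right)} = - \frac{3}{4}$ ($p{\left(k,u \right)} = - \frac{3}{4 + 0} = - \frac{3}{4}$)
$\left(\left(-6\right) \left(-2\right) + U\right) \left(\left(-30 - 60\right) + p{\left(-5,9 \right)}\right) = \left(\left(-6\right) \left(-2\right) + \frac{8}{3}\right) \left(\left(-30 - 60\right) - \frac{3}{4}\right) = \left(12 + \frac{8}{3}\right) \left(\left(-30 - 60\right) - \frac{3}{4}\right) = \frac{44 \left(-90 - \frac{3}{4}\right)}{3} = \frac{44}{3} \left(- \frac{363}{4}\right) = -1331$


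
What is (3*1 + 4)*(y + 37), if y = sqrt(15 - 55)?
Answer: 259 + 14*I*sqrt(10) ≈ 259.0 + 44.272*I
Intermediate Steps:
y = 2*I*sqrt(10) (y = sqrt(-40) = 2*I*sqrt(10) ≈ 6.3246*I)
(3*1 + 4)*(y + 37) = (3*1 + 4)*(2*I*sqrt(10) + 37) = (3 + 4)*(37 + 2*I*sqrt(10)) = 7*(37 + 2*I*sqrt(10)) = 259 + 14*I*sqrt(10)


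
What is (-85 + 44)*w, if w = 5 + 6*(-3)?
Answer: 533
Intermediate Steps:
w = -13 (w = 5 - 18 = -13)
(-85 + 44)*w = (-85 + 44)*(-13) = -41*(-13) = 533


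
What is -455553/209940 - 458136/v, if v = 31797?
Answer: -4098751503/247239340 ≈ -16.578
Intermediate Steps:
-455553/209940 - 458136/v = -455553/209940 - 458136/31797 = -455553*1/209940 - 458136*1/31797 = -151851/69980 - 50904/3533 = -4098751503/247239340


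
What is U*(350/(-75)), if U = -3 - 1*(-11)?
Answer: -112/3 ≈ -37.333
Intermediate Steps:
U = 8 (U = -3 + 11 = 8)
U*(350/(-75)) = 8*(350/(-75)) = 8*(350*(-1/75)) = 8*(-14/3) = -112/3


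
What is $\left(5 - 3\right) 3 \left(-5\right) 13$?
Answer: $-390$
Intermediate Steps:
$\left(5 - 3\right) 3 \left(-5\right) 13 = 2 \cdot 3 \left(-5\right) 13 = 6 \left(-5\right) 13 = \left(-30\right) 13 = -390$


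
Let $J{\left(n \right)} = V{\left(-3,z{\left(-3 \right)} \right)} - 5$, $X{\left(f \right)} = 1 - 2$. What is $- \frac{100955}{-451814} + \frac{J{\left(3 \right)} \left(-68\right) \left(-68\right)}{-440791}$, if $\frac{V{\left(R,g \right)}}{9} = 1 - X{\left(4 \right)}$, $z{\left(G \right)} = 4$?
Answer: $\frac{1333893249}{15319657298} \approx 0.087071$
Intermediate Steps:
$X{\left(f \right)} = -1$
$V{\left(R,g \right)} = 18$ ($V{\left(R,g \right)} = 9 \left(1 - -1\right) = 9 \left(1 + 1\right) = 9 \cdot 2 = 18$)
$J{\left(n \right)} = 13$ ($J{\left(n \right)} = 18 - 5 = 13$)
$- \frac{100955}{-451814} + \frac{J{\left(3 \right)} \left(-68\right) \left(-68\right)}{-440791} = - \frac{100955}{-451814} + \frac{13 \left(-68\right) \left(-68\right)}{-440791} = \left(-100955\right) \left(- \frac{1}{451814}\right) + \left(-884\right) \left(-68\right) \left(- \frac{1}{440791}\right) = \frac{100955}{451814} + 60112 \left(- \frac{1}{440791}\right) = \frac{100955}{451814} - \frac{4624}{33907} = \frac{1333893249}{15319657298}$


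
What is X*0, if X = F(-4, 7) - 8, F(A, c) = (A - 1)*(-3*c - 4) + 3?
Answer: 0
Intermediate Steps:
F(A, c) = 3 + (-1 + A)*(-4 - 3*c) (F(A, c) = (-1 + A)*(-4 - 3*c) + 3 = 3 + (-1 + A)*(-4 - 3*c))
X = 120 (X = (7 - 4*(-4) + 3*7 - 3*(-4)*7) - 8 = (7 + 16 + 21 + 84) - 8 = 128 - 8 = 120)
X*0 = 120*0 = 0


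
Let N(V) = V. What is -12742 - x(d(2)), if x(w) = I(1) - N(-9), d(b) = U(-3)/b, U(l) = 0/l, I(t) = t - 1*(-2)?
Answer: -12754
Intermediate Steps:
I(t) = 2 + t (I(t) = t + 2 = 2 + t)
U(l) = 0
d(b) = 0 (d(b) = 0/b = 0)
x(w) = 12 (x(w) = (2 + 1) - 1*(-9) = 3 + 9 = 12)
-12742 - x(d(2)) = -12742 - 1*12 = -12742 - 12 = -12754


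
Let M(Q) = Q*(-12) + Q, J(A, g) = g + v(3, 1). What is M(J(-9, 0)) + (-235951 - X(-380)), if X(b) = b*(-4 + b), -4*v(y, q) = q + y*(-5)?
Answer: -763819/2 ≈ -3.8191e+5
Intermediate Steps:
v(y, q) = -q/4 + 5*y/4 (v(y, q) = -(q + y*(-5))/4 = -(q - 5*y)/4 = -q/4 + 5*y/4)
J(A, g) = 7/2 + g (J(A, g) = g + (-¼*1 + (5/4)*3) = g + (-¼ + 15/4) = g + 7/2 = 7/2 + g)
M(Q) = -11*Q (M(Q) = -12*Q + Q = -11*Q)
M(J(-9, 0)) + (-235951 - X(-380)) = -11*(7/2 + 0) + (-235951 - (-380)*(-4 - 380)) = -11*7/2 + (-235951 - (-380)*(-384)) = -77/2 + (-235951 - 1*145920) = -77/2 + (-235951 - 145920) = -77/2 - 381871 = -763819/2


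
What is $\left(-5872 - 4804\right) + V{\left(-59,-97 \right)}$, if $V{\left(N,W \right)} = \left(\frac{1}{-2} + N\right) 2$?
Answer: $-10795$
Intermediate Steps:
$V{\left(N,W \right)} = -1 + 2 N$ ($V{\left(N,W \right)} = \left(- \frac{1}{2} + N\right) 2 = -1 + 2 N$)
$\left(-5872 - 4804\right) + V{\left(-59,-97 \right)} = \left(-5872 - 4804\right) + \left(-1 + 2 \left(-59\right)\right) = \left(-5872 + \left(-8732 + 3928\right)\right) - 119 = \left(-5872 - 4804\right) - 119 = -10676 - 119 = -10795$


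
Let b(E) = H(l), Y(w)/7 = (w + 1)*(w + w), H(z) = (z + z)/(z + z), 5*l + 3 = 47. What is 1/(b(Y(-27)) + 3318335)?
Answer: 1/3318336 ≈ 3.0136e-7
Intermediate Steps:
l = 44/5 (l = -3/5 + (1/5)*47 = -3/5 + 47/5 = 44/5 ≈ 8.8000)
H(z) = 1 (H(z) = (2*z)/((2*z)) = (2*z)*(1/(2*z)) = 1)
Y(w) = 14*w*(1 + w) (Y(w) = 7*((w + 1)*(w + w)) = 7*((1 + w)*(2*w)) = 7*(2*w*(1 + w)) = 14*w*(1 + w))
b(E) = 1
1/(b(Y(-27)) + 3318335) = 1/(1 + 3318335) = 1/3318336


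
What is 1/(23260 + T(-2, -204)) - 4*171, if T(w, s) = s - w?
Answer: -15771671/23058 ≈ -684.00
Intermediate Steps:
1/(23260 + T(-2, -204)) - 4*171 = 1/(23260 + (-204 - 1*(-2))) - 4*171 = 1/(23260 + (-204 + 2)) - 1*684 = 1/(23260 - 202) - 684 = 1/23058 - 684 = -15771671/23058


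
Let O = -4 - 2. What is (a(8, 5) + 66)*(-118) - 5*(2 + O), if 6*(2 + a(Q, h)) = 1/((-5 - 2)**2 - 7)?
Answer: -949091/126 ≈ -7532.5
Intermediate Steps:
a(Q, h) = -503/252 (a(Q, h) = -2 + 1/(6*((-5 - 2)**2 - 7)) = -2 + 1/(6*((-7)**2 - 7)) = -2 + 1/(6*(49 - 7)) = -2 + (1/6)/42 = -2 + (1/6)*(1/42) = -2 + 1/252 = -503/252)
O = -6
(a(8, 5) + 66)*(-118) - 5*(2 + O) = (-503/252 + 66)*(-118) - 5*(2 - 6) = (16129/252)*(-118) - 5*(-4) = -951611/126 + 20 = -949091/126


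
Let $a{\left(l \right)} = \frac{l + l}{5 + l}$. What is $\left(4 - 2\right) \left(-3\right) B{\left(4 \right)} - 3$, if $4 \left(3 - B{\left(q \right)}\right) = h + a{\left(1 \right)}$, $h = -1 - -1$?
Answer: $- \frac{41}{2} \approx -20.5$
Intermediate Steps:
$h = 0$ ($h = -1 + 1 = 0$)
$a{\left(l \right)} = \frac{2 l}{5 + l}$
$B{\left(q \right)} = \frac{35}{12}$ ($B{\left(q \right)} = 3 - \frac{0 + 2 \cdot 1 \frac{1}{5 + 1}}{4} = 3 - \frac{0 + 2 \cdot 1 \cdot \frac{1}{6}}{4} = 3 - \frac{0 + \frac{1}{3}}{4} = 3 - \frac{1}{12} = \frac{35}{12}$)
$\left(4 - 2\right) \left(-3\right) B{\left(4 \right)} - 3 = \left(4 - 2\right) \left(-3\right) \frac{35}{12} - 3 = 2 \left(-3\right) \frac{35}{12} - 3 = \left(-6\right) \frac{35}{12} - 3 = - \frac{35}{2} - 3 = - \frac{41}{2}$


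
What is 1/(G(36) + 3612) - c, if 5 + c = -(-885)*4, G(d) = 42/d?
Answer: -76635259/21679 ≈ -3535.0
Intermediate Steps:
c = 3535 (c = -5 - (-885)*4 = -5 - 295*(-12) = -5 + 3540 = 3535)
1/(G(36) + 3612) - c = 1/(42/36 + 3612) - 1*3535 = 1/(42*(1/36) + 3612) - 3535 = 1/(7/6 + 3612) - 3535 = 1/(21679/6) - 3535 = 6/21679 - 3535 = -76635259/21679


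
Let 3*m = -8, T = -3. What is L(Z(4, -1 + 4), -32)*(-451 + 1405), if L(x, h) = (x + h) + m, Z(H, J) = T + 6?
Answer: -30210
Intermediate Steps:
Z(H, J) = 3 (Z(H, J) = -3 + 6 = 3)
m = -8/3 (m = (1/3)*(-8) = -8/3 ≈ -2.6667)
L(x, h) = -8/3 + h + x (L(x, h) = (x + h) - 8/3 = (h + x) - 8/3 = -8/3 + h + x)
L(Z(4, -1 + 4), -32)*(-451 + 1405) = (-8/3 - 32 + 3)*(-451 + 1405) = -95/3*954 = -30210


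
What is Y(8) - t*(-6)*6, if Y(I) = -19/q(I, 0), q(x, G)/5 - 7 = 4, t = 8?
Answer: 15821/55 ≈ 287.65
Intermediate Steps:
q(x, G) = 55 (q(x, G) = 35 + 5*4 = 35 + 20 = 55)
Y(I) = -19/55
Y(8) - t*(-6)*6 = -19/55 - 8*(-6)*6 = -19/55 - (-48)*6 = -19/55 - 1*(-288) = -19/55 + 288 = 15821/55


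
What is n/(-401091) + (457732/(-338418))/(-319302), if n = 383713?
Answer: -3455241739936888/3611742372930123 ≈ -0.95667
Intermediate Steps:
n/(-401091) + (457732/(-338418))/(-319302) = 383713/(-401091) + (457732/(-338418))/(-319302) = 383713*(-1/401091) + (457732*(-1/338418))*(-1/319302) = -383713/401091 - 228866/169209*(-1/319302) = -383713/401091 + 114433/27014386059 = -3455241739936888/3611742372930123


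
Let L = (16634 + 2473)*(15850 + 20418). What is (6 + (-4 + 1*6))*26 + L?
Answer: 692972884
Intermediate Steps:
L = 692972676 (L = 19107*36268 = 692972676)
(6 + (-4 + 1*6))*26 + L = (6 + (-4 + 1*6))*26 + 692972676 = (6 + (-4 + 6))*26 + 692972676 = (6 + 2)*26 + 692972676 = 8*26 + 692972676 = 208 + 692972676 = 692972884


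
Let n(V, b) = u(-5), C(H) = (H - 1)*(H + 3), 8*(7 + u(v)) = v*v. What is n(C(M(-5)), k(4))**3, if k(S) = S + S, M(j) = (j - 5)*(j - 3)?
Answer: -29791/512 ≈ -58.186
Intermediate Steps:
u(v) = -7 + v**2/8 (u(v) = -7 + (v*v)/8 = -7 + v**2/8)
M(j) = (-5 + j)*(-3 + j)
C(H) = (-1 + H)*(3 + H)
k(S) = 2*S
n(V, b) = -31/8 (n(V, b) = -7 + (1/8)*(-5)**2 = -7 + (1/8)*25 = -7 + 25/8 = -31/8)
n(C(M(-5)), k(4))**3 = (-31/8)**3 = -29791/512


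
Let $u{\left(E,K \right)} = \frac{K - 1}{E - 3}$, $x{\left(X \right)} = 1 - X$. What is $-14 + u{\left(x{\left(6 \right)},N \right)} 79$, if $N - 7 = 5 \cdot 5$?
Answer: $- \frac{2561}{8} \approx -320.13$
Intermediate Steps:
$N = 32$ ($N = 7 + 5 \cdot 5 = 7 + 25 = 32$)
$u{\left(E,K \right)} = \frac{-1 + K}{-3 + E}$
$-14 + u{\left(x{\left(6 \right)},N \right)} 79 = -14 + \frac{-1 + 32}{-3 + \left(1 - 6\right)} 79 = -14 + \frac{1}{-3 + \left(1 - 6\right)} 31 \cdot 79 = -14 + \frac{1}{-3 - 5} \cdot 31 \cdot 79 = -14 + \frac{1}{-8} \cdot 31 \cdot 79 = -14 + \left(- \frac{1}{8}\right) 31 \cdot 79 = -14 - \frac{2449}{8} = - \frac{2561}{8}$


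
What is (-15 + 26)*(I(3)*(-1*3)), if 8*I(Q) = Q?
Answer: -99/8 ≈ -12.375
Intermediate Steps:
I(Q) = Q/8
(-15 + 26)*(I(3)*(-1*3)) = (-15 + 26)*(((1/8)*3)*(-1*3)) = 11*((3/8)*(-3)) = 11*(-9/8) = -99/8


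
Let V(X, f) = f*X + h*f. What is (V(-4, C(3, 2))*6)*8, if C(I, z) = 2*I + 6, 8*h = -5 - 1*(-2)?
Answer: -2520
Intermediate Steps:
h = -3/8 (h = (-5 - 1*(-2))/8 = (-5 + 2)/8 = (1/8)*(-3) = -3/8 ≈ -0.37500)
C(I, z) = 6 + 2*I
V(X, f) = -3*f/8 + X*f (V(X, f) = f*X - 3*f/8 = X*f - 3*f/8 = -3*f/8 + X*f)
(V(-4, C(3, 2))*6)*8 = (((6 + 2*3)*(-3 + 8*(-4))/8)*6)*8 = (((6 + 6)*(-3 - 32)/8)*6)*8 = (((1/8)*12*(-35))*6)*8 = -105/2*6*8 = -315*8 = -2520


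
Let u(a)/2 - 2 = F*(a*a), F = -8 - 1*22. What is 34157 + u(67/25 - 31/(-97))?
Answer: 39542673213/1176125 ≈ 33621.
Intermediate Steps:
F = -30 (F = -8 - 22 = -30)
u(a) = 4 - 60*a² (u(a) = 4 + 2*(-30*a*a) = 4 + 2*(-30*a²) = 4 - 60*a²)
34157 + u(67/25 - 31/(-97)) = 34157 + (4 - 60*(67/25 - 31/(-97))²) = 34157 + (4 - 60*(67*(1/25) - 31*(-1/97))²) = 34157 + (4 - 60*(67/25 + 31/97)²) = 34157 + (4 - 60*(7274/2425)²) = 34157 + (4 - 60*52911076/5880625) = 34157 + (4 - 634932912/1176125) = 34157 - 630228412/1176125 = 39542673213/1176125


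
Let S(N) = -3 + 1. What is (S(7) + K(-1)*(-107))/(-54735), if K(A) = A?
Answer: -7/3649 ≈ -0.0019183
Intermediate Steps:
S(N) = -2
(S(7) + K(-1)*(-107))/(-54735) = (-2 - 1*(-107))/(-54735) = (-2 + 107)*(-1/54735) = 105*(-1/54735) = -7/3649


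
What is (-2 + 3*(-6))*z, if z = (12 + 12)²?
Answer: -11520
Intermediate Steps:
z = 576 (z = 24² = 576)
(-2 + 3*(-6))*z = (-2 + 3*(-6))*576 = (-2 - 18)*576 = -20*576 = -11520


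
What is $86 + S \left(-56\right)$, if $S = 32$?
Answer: $-1706$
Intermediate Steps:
$86 + S \left(-56\right) = 86 + 32 \left(-56\right) = 86 - 1792 = -1706$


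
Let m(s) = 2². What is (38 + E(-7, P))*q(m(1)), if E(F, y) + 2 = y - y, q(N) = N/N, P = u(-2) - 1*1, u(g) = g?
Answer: 36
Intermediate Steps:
P = -3 (P = -2 - 1*1 = -2 - 1 = -3)
m(s) = 4
q(N) = 1
E(F, y) = -2 (E(F, y) = -2 + (y - y) = -2 + 0 = -2)
(38 + E(-7, P))*q(m(1)) = (38 - 2)*1 = 36*1 = 36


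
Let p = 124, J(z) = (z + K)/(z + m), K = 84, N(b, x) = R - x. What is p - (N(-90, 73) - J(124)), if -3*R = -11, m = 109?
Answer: 135764/699 ≈ 194.23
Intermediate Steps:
R = 11/3 (R = -⅓*(-11) = 11/3 ≈ 3.6667)
N(b, x) = 11/3 - x
J(z) = (84 + z)/(109 + z) (J(z) = (z + 84)/(z + 109) = (84 + z)/(109 + z))
p - (N(-90, 73) - J(124)) = 124 - ((11/3 - 1*73) - (84 + 124)/(109 + 124)) = 124 - ((11/3 - 73) - 208/233) = 124 - (-208/3 - 208/233) = 124 - 1*(-49088/699) = 124 + 49088/699 = 135764/699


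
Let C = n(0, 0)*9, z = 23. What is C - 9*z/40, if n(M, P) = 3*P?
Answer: -207/40 ≈ -5.1750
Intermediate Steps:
C = 0 (C = (3*0)*9 = 0*9 = 0)
C - 9*z/40 = 0 - 207/40 = -207/40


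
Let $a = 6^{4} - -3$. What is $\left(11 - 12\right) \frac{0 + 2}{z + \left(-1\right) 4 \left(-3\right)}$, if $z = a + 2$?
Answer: $- \frac{2}{1313} \approx -0.0015232$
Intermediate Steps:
$a = 1299$ ($a = 1296 + 3 = 1299$)
$z = 1301$ ($z = 1299 + 2 = 1301$)
$\left(11 - 12\right) \frac{0 + 2}{z + \left(-1\right) 4 \left(-3\right)} = \left(11 - 12\right) \frac{0 + 2}{1301 + \left(-1\right) 4 \left(-3\right)} = - \frac{2}{1301 - -12} = - \frac{2}{1301 + 12} = - \frac{2}{1313}$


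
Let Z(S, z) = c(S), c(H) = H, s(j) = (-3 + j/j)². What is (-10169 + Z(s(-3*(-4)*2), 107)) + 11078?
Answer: 913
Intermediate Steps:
s(j) = 4 (s(j) = (-3 + 1)² = (-2)² = 4)
Z(S, z) = S
(-10169 + Z(s(-3*(-4)*2), 107)) + 11078 = (-10169 + 4) + 11078 = -10165 + 11078 = 913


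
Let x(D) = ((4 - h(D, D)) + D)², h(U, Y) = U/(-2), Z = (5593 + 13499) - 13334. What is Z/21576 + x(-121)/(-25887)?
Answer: -7371132/7757471 ≈ -0.95020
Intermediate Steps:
Z = 5758 (Z = 19092 - 13334 = 5758)
h(U, Y) = -U/2 (h(U, Y) = U*(-½) = -U/2)
x(D) = (4 + 3*D/2)² (x(D) = ((4 - (-1)*D/2) + D)² = ((4 + D/2) + D)² = (4 + 3*D/2)²)
Z/21576 + x(-121)/(-25887) = 5758/21576 + ((8 + 3*(-121))²/4)/(-25887) = 5758*(1/21576) + ((8 - 363)²/4)*(-1/25887) = 2879/10788 + ((¼)*(-355)²)*(-1/25887) = 2879/10788 + ((¼)*126025)*(-1/25887) = 2879/10788 + (126025/4)*(-1/25887) = 2879/10788 - 126025/103548 = -7371132/7757471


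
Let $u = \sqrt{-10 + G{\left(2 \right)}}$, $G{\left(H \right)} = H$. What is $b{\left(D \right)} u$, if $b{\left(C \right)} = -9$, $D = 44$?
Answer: $- 18 i \sqrt{2} \approx - 25.456 i$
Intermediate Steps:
$u = 2 i \sqrt{2}$ ($u = \sqrt{-10 + 2} = \sqrt{-8} = 2 i \sqrt{2} \approx 2.8284 i$)
$b{\left(D \right)} u = - 9 \cdot 2 i \sqrt{2} = - 18 i \sqrt{2}$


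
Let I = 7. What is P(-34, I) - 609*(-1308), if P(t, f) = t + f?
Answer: 796545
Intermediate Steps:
P(t, f) = f + t
P(-34, I) - 609*(-1308) = (7 - 34) - 609*(-1308) = -27 + 796572 = 796545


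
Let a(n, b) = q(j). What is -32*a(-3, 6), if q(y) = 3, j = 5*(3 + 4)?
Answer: -96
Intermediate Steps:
j = 35 (j = 5*7 = 35)
a(n, b) = 3
-32*a(-3, 6) = -32*3 = -96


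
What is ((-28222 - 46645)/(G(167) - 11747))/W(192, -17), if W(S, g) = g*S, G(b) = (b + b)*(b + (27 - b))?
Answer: -74867/8907456 ≈ -0.0084050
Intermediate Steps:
G(b) = 54*b (G(b) = (2*b)*27 = 54*b)
W(S, g) = S*g
((-28222 - 46645)/(G(167) - 11747))/W(192, -17) = ((-28222 - 46645)/(54*167 - 11747))/((192*(-17))) = -74867/(9018 - 11747)/(-3264) = -74867/(-2729)*(-1/3264) = -74867*(-1/2729)*(-1/3264) = (74867/2729)*(-1/3264) = -74867/8907456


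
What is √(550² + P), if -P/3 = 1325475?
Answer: 5*I*√146957 ≈ 1916.7*I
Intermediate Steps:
P = -3976425 (P = -3*1325475 = -3976425)
√(550² + P) = √(550² - 3976425) = √(302500 - 3976425) = √(-3673925) = 5*I*√146957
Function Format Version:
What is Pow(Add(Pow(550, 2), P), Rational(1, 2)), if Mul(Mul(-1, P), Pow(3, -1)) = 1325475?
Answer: Mul(5, I, Pow(146957, Rational(1, 2))) ≈ Mul(1916.7, I)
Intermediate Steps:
P = -3976425 (P = Mul(-3, 1325475) = -3976425)
Pow(Add(Pow(550, 2), P), Rational(1, 2)) = Pow(Add(Pow(550, 2), -3976425), Rational(1, 2)) = Pow(Add(302500, -3976425), Rational(1, 2)) = Pow(-3673925, Rational(1, 2)) = Mul(5, I, Pow(146957, Rational(1, 2)))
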